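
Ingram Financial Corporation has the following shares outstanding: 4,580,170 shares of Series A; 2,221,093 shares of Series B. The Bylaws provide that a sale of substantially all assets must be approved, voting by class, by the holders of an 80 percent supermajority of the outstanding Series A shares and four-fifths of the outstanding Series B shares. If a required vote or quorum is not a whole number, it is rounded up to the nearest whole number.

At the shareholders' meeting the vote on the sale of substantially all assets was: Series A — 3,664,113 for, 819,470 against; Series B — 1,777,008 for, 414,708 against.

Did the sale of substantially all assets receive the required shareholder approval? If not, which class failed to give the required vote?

Not approved — the Series A shares did not give the required vote.

Series A: 4/5 of 4580170 = 3664136; 3,664,136 required, 3,664,113 in favor — not approved.
Series B: 4/5 of 2221093 = 1776874.40, rounded up to 1776875; 1,776,875 required, 1,777,008 in favor — approved.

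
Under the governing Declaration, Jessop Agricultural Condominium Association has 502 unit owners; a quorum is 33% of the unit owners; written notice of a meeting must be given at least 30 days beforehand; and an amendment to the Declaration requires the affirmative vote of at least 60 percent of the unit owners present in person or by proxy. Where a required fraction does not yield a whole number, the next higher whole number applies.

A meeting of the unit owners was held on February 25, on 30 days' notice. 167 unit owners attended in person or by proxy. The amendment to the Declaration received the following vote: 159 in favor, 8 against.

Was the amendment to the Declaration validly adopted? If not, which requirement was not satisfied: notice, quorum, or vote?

Valid — all requirements satisfied.

Notice: 30 days given; 30 required. Satisfied.
Quorum: 33% of 502 = 165.66, rounded up to 166; 167 present. Satisfied.
Vote: requires three-fifths of those present (167); 3/5 of 167 = 100.20, rounded up to 101, so 101 needed; 159 in favor. Satisfied.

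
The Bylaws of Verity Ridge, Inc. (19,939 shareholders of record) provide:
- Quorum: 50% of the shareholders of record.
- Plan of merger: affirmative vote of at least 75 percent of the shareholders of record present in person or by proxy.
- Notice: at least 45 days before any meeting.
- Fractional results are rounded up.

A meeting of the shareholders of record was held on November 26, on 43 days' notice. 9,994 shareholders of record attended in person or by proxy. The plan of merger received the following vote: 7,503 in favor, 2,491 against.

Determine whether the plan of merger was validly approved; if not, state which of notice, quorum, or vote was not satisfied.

Notice: 43 days given; 45 required. Not satisfied.
Quorum: 50% of 19,939 = 9,969.50, rounded up to 9,970; 9,994 present. Satisfied.
Vote: requires three-fourths of those present (9,994); 3/4 of 9994 = 7495.50, rounded up to 7496, so 7,496 needed; 7,503 in favor. Satisfied.

Invalid — notice requirement not satisfied.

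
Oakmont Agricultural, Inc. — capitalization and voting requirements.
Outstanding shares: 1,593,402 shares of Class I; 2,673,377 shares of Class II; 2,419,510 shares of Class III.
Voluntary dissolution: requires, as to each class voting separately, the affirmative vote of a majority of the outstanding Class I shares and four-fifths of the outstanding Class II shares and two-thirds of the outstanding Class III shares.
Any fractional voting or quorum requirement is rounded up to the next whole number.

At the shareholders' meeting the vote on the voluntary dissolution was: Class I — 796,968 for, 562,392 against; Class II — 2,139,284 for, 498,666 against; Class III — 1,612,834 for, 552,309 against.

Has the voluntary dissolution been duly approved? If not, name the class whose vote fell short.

Class I: a majority of 1593402 is 796702; 796,702 required, 796,968 in favor — approved.
Class II: 4/5 of 2673377 = 2138701.60, rounded up to 2138702; 2,138,702 required, 2,139,284 in favor — approved.
Class III: 2/3 of 2419510 = 1613006.67, rounded up to 1613007; 1,613,007 required, 1,612,834 in favor — not approved.

Not approved — the Class III shares did not give the required vote.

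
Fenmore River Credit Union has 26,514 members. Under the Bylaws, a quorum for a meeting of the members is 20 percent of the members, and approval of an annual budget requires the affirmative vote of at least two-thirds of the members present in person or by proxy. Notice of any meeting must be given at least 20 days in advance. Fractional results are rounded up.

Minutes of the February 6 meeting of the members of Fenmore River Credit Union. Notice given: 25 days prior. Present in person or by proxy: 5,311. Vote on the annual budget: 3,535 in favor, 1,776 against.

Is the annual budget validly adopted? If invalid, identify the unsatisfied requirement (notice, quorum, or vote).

Invalid — vote requirement not satisfied.

Notice: 25 days given; 20 required. Satisfied.
Quorum: 20% of 26,514 = 5,302.80, rounded up to 5,303; 5,311 present. Satisfied.
Vote: requires two-thirds of those present (5,311); 2/3 of 5311 = 3540.67, rounded up to 3541, so 3,541 needed; 3,535 in favor. Not satisfied.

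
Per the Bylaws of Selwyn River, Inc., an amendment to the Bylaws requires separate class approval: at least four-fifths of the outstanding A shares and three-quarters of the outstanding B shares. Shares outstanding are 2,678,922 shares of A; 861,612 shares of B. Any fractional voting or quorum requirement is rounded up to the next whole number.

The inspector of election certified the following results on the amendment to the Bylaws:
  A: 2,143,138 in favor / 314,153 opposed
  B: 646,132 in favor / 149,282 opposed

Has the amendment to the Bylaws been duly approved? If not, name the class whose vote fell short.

Not approved — the B shares did not give the required vote.

A: 4/5 of 2678922 = 2143137.60, rounded up to 2143138; 2,143,138 required, 2,143,138 in favor — approved.
B: 3/4 of 861612 = 646209; 646,209 required, 646,132 in favor — not approved.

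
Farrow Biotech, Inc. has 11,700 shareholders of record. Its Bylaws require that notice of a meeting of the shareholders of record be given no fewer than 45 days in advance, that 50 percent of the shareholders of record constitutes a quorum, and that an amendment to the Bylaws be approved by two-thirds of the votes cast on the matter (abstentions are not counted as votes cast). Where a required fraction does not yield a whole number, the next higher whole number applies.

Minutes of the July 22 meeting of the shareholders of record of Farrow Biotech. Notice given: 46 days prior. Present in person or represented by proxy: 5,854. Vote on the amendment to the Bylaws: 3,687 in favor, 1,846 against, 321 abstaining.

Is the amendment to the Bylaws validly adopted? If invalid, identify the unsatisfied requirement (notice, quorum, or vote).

Notice: 46 days given; 45 required. Satisfied.
Quorum: 50% of 11,700 = 5,850; 5,854 present. Satisfied.
Vote: requires two-thirds of the votes cast (5,854 − 321 abstaining = 5,533); 2/3 of 5533 = 3688.67, rounded up to 3689, so 3,689 needed; 3,687 in favor. Not satisfied.

Invalid — vote requirement not satisfied.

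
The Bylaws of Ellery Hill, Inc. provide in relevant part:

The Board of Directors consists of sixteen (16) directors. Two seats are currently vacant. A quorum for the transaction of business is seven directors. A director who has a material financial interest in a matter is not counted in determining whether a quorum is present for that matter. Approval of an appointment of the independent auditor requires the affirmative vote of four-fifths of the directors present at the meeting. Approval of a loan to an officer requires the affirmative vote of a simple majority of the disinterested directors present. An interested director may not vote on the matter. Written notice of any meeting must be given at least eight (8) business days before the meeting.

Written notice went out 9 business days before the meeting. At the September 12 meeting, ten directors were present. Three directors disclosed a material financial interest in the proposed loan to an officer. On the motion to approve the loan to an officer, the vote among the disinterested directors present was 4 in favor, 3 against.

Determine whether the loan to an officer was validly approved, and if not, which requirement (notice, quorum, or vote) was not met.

Notice: 9 business days given; 8 required (9 ≥ 8). Satisfied.
Quorum: 10 present, but the 3 interested directors do not count, leaving 7. Quorum is 7. Satisfied.
Vote: the loan to an officer requires a majority of the disinterested directors present (10 − 3 = 7). A majority of 7 is 4, so 4 affirmative votes are needed; 4 voted in favor. Satisfied.

Valid — all requirements satisfied.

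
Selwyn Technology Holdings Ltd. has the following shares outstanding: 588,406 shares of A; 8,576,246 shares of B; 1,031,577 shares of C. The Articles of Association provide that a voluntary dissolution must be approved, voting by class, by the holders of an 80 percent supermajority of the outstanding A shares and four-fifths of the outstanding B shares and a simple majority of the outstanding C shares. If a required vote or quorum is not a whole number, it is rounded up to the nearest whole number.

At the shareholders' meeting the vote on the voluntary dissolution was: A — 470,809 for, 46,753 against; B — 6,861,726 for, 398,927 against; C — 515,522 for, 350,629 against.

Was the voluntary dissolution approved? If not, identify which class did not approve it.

Not approved — the C shares did not give the required vote.

A: 4/5 of 588406 = 470724.80, rounded up to 470725; 470,725 required, 470,809 in favor — approved.
B: 4/5 of 8576246 = 6860996.80, rounded up to 6860997; 6,860,997 required, 6,861,726 in favor — approved.
C: a majority of 1031577 is 515789; 515,789 required, 515,522 in favor — not approved.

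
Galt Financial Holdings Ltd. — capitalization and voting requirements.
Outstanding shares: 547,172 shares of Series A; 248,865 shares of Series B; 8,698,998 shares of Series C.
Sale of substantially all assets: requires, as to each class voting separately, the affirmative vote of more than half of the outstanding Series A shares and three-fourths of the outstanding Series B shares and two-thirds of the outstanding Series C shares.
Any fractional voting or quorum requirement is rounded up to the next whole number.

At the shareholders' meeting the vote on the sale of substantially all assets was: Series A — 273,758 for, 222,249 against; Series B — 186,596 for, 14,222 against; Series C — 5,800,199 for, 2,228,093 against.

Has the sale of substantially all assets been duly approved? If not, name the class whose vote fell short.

Not approved — the Series B shares did not give the required vote.

Series A: a majority of 547172 is 273587; 273,587 required, 273,758 in favor — approved.
Series B: 3/4 of 248865 = 186648.75, rounded up to 186649; 186,649 required, 186,596 in favor — not approved.
Series C: 2/3 of 8698998 = 5799332; 5,799,332 required, 5,800,199 in favor — approved.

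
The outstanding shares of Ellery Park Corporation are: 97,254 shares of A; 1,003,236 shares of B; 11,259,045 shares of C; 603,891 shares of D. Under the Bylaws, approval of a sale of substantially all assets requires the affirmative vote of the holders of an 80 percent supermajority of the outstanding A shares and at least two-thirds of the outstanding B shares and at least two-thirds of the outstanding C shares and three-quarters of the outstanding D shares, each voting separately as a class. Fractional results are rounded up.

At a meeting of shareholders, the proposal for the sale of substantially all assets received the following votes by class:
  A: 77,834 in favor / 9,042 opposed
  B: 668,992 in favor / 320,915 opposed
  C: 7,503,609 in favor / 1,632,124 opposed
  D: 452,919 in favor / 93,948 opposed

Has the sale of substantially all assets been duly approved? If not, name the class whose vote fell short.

Not approved — the C shares did not give the required vote.

A: 4/5 of 97254 = 77803.20, rounded up to 77804; 77,804 required, 77,834 in favor — approved.
B: 2/3 of 1003236 = 668824; 668,824 required, 668,992 in favor — approved.
C: 2/3 of 11259045 = 7506030; 7,506,030 required, 7,503,609 in favor — not approved.
D: 3/4 of 603891 = 452918.25, rounded up to 452919; 452,919 required, 452,919 in favor — approved.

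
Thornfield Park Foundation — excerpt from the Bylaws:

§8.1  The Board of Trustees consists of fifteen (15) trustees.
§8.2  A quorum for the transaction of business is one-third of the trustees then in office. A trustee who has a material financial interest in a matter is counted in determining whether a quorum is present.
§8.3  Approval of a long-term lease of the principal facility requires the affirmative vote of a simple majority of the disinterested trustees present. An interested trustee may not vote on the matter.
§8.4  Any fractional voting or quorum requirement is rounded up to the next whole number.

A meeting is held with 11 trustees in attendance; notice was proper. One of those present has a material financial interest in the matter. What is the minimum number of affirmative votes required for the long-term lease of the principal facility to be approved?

6

The long-term lease of the principal facility requires a majority of the disinterested trustees present (11 − 1 = 10).
A majority of 10 is 6.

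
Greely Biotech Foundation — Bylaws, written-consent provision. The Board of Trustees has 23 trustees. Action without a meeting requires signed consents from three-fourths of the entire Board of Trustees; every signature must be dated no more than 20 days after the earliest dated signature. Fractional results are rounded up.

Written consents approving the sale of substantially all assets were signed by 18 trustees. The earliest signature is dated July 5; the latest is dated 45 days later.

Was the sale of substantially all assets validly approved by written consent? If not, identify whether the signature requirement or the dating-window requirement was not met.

Signatures required: three-fourths of 23 — 3/4 of 23 = 17.25, rounded up to 18, so 18 needed; 18 signed. Sufficient.
Dating window: the latest signature is 45 days after the earliest; the limit is 20 days. Outside the window.

Not effective — dating-window requirement not satisfied.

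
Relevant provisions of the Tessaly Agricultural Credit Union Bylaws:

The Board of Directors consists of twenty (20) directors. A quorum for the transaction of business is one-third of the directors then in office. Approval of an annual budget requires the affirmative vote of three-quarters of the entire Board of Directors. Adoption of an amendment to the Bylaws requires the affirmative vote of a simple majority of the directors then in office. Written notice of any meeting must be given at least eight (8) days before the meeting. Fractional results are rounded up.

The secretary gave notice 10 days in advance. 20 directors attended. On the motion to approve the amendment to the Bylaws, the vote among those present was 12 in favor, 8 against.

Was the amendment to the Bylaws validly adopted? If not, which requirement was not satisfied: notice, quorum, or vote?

Valid — all requirements satisfied.

Notice: 10 days given; 8 required (10 ≥ 8). Satisfied.
Quorum: 20 present; quorum is 7. Satisfied.
Vote: the amendment to the Bylaws requires a majority of the directors then in office (20). A majority of 20 is 11, so 11 affirmative votes are needed; 12 voted in favor. Satisfied.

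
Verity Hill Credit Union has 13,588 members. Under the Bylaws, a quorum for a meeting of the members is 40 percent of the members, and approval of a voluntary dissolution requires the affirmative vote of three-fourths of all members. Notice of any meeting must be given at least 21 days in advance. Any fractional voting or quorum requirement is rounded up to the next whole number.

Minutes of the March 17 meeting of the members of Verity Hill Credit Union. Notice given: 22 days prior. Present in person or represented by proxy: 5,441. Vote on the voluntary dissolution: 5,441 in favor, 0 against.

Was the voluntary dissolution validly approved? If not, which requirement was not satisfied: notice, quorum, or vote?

Notice: 22 days given; 21 required. Satisfied.
Quorum: 40% of 13,588 = 5,435.20, rounded up to 5,436; 5,441 present. Satisfied.
Vote: requires three-fourths of all members (13,588); 3/4 of 13588 = 10191, so 10,191 needed; 5,441 in favor. Not satisfied.

Invalid — vote requirement not satisfied.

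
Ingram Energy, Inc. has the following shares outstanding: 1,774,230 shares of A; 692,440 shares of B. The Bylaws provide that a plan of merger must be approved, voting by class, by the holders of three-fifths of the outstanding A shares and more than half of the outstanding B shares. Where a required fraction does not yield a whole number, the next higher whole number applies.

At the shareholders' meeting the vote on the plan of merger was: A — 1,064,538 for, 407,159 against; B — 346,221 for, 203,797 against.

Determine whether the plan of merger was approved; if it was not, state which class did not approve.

Approved — every class gave the required vote.

A: 3/5 of 1774230 = 1064538; 1,064,538 required, 1,064,538 in favor — approved.
B: a majority of 692440 is 346221; 346,221 required, 346,221 in favor — approved.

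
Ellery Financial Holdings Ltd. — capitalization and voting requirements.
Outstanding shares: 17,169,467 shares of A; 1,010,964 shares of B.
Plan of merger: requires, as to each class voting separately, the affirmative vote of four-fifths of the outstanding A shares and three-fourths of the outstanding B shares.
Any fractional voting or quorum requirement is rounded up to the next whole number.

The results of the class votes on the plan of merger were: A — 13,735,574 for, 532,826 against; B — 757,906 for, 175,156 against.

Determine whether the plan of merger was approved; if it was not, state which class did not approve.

A: 4/5 of 17169467 = 13735573.60, rounded up to 13735574; 13,735,574 required, 13,735,574 in favor — approved.
B: 3/4 of 1010964 = 758223; 758,223 required, 757,906 in favor — not approved.

Not approved — the B shares did not give the required vote.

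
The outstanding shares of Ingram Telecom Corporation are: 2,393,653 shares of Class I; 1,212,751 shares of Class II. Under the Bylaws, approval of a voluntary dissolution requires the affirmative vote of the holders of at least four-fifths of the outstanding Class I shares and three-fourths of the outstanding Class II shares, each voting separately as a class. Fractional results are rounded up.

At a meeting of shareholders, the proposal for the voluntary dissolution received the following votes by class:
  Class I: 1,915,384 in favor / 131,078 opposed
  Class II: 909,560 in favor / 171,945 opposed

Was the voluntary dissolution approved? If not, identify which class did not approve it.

Not approved — the Class II shares did not give the required vote.

Class I: 4/5 of 2393653 = 1914922.40, rounded up to 1914923; 1,914,923 required, 1,915,384 in favor — approved.
Class II: 3/4 of 1212751 = 909563.25, rounded up to 909564; 909,564 required, 909,560 in favor — not approved.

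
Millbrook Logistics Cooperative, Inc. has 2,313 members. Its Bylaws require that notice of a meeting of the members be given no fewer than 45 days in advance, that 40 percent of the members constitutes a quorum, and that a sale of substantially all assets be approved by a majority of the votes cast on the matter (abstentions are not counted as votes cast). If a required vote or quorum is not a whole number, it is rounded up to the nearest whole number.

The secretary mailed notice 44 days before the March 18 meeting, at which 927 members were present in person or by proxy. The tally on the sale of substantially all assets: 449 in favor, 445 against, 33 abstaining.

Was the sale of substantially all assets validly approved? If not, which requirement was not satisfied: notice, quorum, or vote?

Invalid — notice requirement not satisfied.

Notice: 44 days given; 45 required. Not satisfied.
Quorum: 40% of 2,313 = 925.20, rounded up to 926; 927 present. Satisfied.
Vote: requires a majority of the votes cast (927 − 33 abstaining = 894); a majority of 894 is 448, so 448 needed; 449 in favor. Satisfied.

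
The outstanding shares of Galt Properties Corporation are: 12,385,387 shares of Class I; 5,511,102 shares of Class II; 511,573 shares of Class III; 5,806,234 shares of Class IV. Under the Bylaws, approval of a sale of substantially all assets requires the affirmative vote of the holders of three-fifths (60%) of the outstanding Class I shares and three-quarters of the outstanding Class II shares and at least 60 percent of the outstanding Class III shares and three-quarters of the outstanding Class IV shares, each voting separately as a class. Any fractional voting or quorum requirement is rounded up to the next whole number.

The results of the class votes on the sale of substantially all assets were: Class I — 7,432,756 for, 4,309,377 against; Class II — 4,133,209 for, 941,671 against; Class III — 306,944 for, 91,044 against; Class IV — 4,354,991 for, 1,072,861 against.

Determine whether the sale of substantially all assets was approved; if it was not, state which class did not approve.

Class I: 3/5 of 12385387 = 7431232.20, rounded up to 7431233; 7,431,233 required, 7,432,756 in favor — approved.
Class II: 3/4 of 5511102 = 4133326.50, rounded up to 4133327; 4,133,327 required, 4,133,209 in favor — not approved.
Class III: 3/5 of 511573 = 306943.80, rounded up to 306944; 306,944 required, 306,944 in favor — approved.
Class IV: 3/4 of 5806234 = 4354675.50, rounded up to 4354676; 4,354,676 required, 4,354,991 in favor — approved.

Not approved — the Class II shares did not give the required vote.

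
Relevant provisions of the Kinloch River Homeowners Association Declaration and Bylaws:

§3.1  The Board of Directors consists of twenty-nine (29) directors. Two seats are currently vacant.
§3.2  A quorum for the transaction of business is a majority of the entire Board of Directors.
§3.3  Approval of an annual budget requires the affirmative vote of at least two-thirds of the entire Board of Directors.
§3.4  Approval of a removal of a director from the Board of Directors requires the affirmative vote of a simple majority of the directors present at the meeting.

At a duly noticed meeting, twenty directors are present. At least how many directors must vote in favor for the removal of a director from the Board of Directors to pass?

The removal of a director from the Board of Directors requires a majority of the directors present (20).
A majority of 20 is 11.

11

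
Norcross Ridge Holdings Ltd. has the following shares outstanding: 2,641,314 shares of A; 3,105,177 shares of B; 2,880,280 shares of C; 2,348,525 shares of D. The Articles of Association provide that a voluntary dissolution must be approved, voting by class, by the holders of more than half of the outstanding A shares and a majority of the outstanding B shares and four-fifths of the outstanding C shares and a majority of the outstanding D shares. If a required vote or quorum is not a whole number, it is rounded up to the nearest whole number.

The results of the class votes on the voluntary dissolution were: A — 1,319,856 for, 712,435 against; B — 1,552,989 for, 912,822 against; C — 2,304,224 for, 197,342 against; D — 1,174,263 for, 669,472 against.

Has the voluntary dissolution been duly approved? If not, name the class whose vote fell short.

A: a majority of 2641314 is 1320658; 1,320,658 required, 1,319,856 in favor — not approved.
B: a majority of 3105177 is 1552589; 1,552,589 required, 1,552,989 in favor — approved.
C: 4/5 of 2880280 = 2304224; 2,304,224 required, 2,304,224 in favor — approved.
D: a majority of 2348525 is 1174263; 1,174,263 required, 1,174,263 in favor — approved.

Not approved — the A shares did not give the required vote.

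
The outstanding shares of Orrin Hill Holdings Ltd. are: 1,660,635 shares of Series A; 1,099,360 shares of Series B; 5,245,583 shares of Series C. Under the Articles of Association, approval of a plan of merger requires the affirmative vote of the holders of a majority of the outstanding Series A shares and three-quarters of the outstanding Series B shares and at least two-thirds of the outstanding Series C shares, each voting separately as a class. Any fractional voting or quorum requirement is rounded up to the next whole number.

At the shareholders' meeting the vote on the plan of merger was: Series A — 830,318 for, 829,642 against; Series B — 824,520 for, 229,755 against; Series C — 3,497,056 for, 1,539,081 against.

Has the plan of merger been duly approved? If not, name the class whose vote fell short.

Series A: a majority of 1660635 is 830318; 830,318 required, 830,318 in favor — approved.
Series B: 3/4 of 1099360 = 824520; 824,520 required, 824,520 in favor — approved.
Series C: 2/3 of 5245583 = 3497055.33, rounded up to 3497056; 3,497,056 required, 3,497,056 in favor — approved.

Approved — every class gave the required vote.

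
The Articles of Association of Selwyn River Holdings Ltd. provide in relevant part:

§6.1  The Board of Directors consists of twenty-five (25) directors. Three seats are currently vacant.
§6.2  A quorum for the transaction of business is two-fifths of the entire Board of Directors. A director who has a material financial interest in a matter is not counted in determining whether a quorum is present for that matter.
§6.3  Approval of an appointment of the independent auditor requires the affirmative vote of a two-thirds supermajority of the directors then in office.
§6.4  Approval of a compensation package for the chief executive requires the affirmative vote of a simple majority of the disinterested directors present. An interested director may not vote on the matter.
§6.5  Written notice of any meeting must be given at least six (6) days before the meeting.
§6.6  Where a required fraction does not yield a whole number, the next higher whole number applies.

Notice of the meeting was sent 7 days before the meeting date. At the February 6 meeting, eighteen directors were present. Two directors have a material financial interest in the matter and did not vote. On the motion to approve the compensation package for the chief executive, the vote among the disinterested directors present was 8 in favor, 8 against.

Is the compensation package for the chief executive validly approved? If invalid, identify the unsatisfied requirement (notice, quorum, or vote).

Notice: 7 days given; 6 required (7 ≥ 6). Satisfied.
Quorum: 18 present, but the 2 interested directors do not count, leaving 16. Quorum is 10. Satisfied.
Vote: the compensation package for the chief executive requires a majority of the disinterested directors present (18 − 2 = 16). A majority of 16 is 9, so 9 affirmative votes are needed; 8 voted in favor. Not satisfied.

Invalid — vote requirement not satisfied.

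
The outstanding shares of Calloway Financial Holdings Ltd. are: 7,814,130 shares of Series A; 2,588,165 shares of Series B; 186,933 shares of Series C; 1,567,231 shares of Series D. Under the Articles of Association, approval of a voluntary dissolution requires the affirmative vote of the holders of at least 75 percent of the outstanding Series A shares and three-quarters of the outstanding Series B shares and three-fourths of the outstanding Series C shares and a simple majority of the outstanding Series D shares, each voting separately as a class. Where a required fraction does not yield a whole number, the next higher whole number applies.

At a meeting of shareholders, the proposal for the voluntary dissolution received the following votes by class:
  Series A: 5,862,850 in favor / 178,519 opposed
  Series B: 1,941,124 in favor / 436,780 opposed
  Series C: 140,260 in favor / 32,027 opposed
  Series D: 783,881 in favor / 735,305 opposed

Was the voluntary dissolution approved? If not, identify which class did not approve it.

Approved — every class gave the required vote.

Series A: 3/4 of 7814130 = 5860597.50, rounded up to 5860598; 5,860,598 required, 5,862,850 in favor — approved.
Series B: 3/4 of 2588165 = 1941123.75, rounded up to 1941124; 1,941,124 required, 1,941,124 in favor — approved.
Series C: 3/4 of 186933 = 140199.75, rounded up to 140200; 140,200 required, 140,260 in favor — approved.
Series D: a majority of 1567231 is 783616; 783,616 required, 783,881 in favor — approved.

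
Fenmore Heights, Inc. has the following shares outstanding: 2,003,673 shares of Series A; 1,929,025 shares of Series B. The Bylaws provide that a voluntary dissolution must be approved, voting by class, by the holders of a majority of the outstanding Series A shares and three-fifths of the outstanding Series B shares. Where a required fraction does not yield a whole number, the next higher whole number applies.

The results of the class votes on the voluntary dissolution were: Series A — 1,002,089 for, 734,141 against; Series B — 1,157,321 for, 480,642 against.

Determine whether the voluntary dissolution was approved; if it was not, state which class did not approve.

Series A: a majority of 2003673 is 1001837; 1,001,837 required, 1,002,089 in favor — approved.
Series B: 3/5 of 1929025 = 1157415; 1,157,415 required, 1,157,321 in favor — not approved.

Not approved — the Series B shares did not give the required vote.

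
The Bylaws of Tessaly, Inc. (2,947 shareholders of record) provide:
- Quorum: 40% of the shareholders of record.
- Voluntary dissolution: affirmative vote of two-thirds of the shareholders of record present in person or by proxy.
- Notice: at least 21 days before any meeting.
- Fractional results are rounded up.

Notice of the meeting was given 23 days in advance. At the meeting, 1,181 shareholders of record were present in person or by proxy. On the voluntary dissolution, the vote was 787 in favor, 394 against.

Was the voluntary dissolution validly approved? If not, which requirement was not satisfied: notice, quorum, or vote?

Notice: 23 days given; 21 required. Satisfied.
Quorum: 40% of 2,947 = 1,178.80, rounded up to 1,179; 1,181 present. Satisfied.
Vote: requires two-thirds of those present (1,181); 2/3 of 1181 = 787.33, rounded up to 788, so 788 needed; 787 in favor. Not satisfied.

Invalid — vote requirement not satisfied.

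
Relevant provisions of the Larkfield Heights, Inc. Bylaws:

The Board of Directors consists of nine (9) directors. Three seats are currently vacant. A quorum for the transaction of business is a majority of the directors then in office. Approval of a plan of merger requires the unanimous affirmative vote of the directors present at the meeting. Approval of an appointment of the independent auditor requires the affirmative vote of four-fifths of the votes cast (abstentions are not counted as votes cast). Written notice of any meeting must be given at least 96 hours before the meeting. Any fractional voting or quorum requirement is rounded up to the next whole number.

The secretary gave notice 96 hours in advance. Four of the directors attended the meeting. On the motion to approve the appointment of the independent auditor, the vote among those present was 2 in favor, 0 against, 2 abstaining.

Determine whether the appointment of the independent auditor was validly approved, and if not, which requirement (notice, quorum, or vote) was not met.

Valid — all requirements satisfied.

Notice: 96 hours given; 96 required (96 ≥ 96). Satisfied.
Quorum: 4 present; quorum is 4. Satisfied.
Vote: the appointment of the independent auditor requires four-fifths of the votes cast (4 present − 2 abstaining = 2). 4/5 of 2 = 1.60, rounded up to 2, so 2 affirmative votes are needed; 2 voted in favor. Satisfied.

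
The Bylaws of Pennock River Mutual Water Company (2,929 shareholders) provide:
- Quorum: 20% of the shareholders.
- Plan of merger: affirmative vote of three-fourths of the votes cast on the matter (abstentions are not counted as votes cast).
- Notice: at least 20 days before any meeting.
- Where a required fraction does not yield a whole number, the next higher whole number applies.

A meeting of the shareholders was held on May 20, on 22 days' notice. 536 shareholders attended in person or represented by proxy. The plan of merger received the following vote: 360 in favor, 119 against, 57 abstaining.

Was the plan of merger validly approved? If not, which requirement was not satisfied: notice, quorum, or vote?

Notice: 22 days given; 20 required. Satisfied.
Quorum: 20% of 2,929 = 585.80, rounded up to 586; 536 present. Not satisfied.
Vote: requires three-fourths of the votes cast (536 − 57 abstaining = 479); 3/4 of 479 = 359.25, rounded up to 360, so 360 needed; 360 in favor. Satisfied.

Invalid — quorum requirement not satisfied.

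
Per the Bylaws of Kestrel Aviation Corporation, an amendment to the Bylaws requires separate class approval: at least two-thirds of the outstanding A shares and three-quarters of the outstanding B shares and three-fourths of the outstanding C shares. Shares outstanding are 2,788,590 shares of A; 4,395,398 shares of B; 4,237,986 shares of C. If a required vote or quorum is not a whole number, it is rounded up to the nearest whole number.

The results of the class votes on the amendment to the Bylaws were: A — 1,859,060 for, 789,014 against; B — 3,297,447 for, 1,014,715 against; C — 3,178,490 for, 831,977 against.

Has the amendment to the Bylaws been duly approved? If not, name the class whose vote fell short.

A: 2/3 of 2788590 = 1859060; 1,859,060 required, 1,859,060 in favor — approved.
B: 3/4 of 4395398 = 3296548.50, rounded up to 3296549; 3,296,549 required, 3,297,447 in favor — approved.
C: 3/4 of 4237986 = 3178489.50, rounded up to 3178490; 3,178,490 required, 3,178,490 in favor — approved.

Approved — every class gave the required vote.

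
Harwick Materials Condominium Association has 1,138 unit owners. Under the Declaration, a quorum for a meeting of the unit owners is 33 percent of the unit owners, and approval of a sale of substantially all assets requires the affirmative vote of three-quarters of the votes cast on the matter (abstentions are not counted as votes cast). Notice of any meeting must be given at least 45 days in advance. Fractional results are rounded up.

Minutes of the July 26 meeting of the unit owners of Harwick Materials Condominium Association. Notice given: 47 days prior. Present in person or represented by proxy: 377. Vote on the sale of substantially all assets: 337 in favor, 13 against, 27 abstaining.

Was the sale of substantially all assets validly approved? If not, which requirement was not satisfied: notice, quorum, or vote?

Valid — all requirements satisfied.

Notice: 47 days given; 45 required. Satisfied.
Quorum: 33% of 1,138 = 375.54, rounded up to 376; 377 present. Satisfied.
Vote: requires three-fourths of the votes cast (377 − 27 abstaining = 350); 3/4 of 350 = 262.50, rounded up to 263, so 263 needed; 337 in favor. Satisfied.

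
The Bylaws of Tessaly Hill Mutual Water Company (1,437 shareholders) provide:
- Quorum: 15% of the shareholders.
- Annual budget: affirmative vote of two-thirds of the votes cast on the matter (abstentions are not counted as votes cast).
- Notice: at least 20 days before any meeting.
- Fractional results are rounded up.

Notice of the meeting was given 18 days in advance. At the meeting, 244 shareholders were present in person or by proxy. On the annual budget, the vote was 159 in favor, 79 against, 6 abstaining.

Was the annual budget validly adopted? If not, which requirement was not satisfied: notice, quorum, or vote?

Invalid — notice requirement not satisfied.

Notice: 18 days given; 20 required. Not satisfied.
Quorum: 15% of 1,437 = 215.55, rounded up to 216; 244 present. Satisfied.
Vote: requires two-thirds of the votes cast (244 − 6 abstaining = 238); 2/3 of 238 = 158.67, rounded up to 159, so 159 needed; 159 in favor. Satisfied.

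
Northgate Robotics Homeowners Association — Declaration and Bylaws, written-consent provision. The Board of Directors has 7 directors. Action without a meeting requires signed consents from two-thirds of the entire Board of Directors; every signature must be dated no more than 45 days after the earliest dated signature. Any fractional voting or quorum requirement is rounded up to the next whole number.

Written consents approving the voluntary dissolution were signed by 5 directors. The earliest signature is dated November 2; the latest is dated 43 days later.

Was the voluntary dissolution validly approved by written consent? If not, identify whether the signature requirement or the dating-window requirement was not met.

Effective — both the signature and dating-window requirements are satisfied.

Signatures required: two-thirds of 7 — 2/3 of 7 = 4.67, rounded up to 5, so 5 needed; 5 signed. Sufficient.
Dating window: the latest signature is 43 days after the earliest; the limit is 45 days. Within the window.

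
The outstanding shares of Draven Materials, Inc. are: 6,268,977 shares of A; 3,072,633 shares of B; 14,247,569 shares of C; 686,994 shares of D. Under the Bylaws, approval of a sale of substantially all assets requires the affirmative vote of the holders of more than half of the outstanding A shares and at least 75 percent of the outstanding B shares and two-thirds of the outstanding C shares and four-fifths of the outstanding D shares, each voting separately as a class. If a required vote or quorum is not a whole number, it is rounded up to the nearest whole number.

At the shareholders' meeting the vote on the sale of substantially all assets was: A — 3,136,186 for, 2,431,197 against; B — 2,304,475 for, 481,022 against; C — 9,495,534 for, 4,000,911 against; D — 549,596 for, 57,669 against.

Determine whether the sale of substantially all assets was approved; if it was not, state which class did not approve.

Not approved — the C shares did not give the required vote.

A: a majority of 6268977 is 3134489; 3,134,489 required, 3,136,186 in favor — approved.
B: 3/4 of 3072633 = 2304474.75, rounded up to 2304475; 2,304,475 required, 2,304,475 in favor — approved.
C: 2/3 of 14247569 = 9498379.33, rounded up to 9498380; 9,498,380 required, 9,495,534 in favor — not approved.
D: 4/5 of 686994 = 549595.20, rounded up to 549596; 549,596 required, 549,596 in favor — approved.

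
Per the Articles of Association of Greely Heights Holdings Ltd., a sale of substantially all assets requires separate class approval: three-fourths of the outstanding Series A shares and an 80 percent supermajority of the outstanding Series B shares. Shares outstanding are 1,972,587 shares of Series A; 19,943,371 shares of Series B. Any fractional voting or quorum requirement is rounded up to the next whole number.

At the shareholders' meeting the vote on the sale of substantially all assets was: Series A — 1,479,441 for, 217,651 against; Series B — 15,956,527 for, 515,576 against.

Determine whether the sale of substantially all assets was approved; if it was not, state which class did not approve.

Approved — every class gave the required vote.

Series A: 3/4 of 1972587 = 1479440.25, rounded up to 1479441; 1,479,441 required, 1,479,441 in favor — approved.
Series B: 4/5 of 19943371 = 15954696.80, rounded up to 15954697; 15,954,697 required, 15,956,527 in favor — approved.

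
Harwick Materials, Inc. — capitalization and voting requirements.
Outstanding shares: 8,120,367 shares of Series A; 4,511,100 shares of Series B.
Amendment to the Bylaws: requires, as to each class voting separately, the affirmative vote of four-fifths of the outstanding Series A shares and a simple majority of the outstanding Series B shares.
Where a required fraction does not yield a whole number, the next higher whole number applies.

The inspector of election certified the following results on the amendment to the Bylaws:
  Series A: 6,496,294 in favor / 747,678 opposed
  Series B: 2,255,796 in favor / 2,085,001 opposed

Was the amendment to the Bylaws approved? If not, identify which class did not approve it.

Series A: 4/5 of 8120367 = 6496293.60, rounded up to 6496294; 6,496,294 required, 6,496,294 in favor — approved.
Series B: a majority of 4511100 is 2255551; 2,255,551 required, 2,255,796 in favor — approved.

Approved — every class gave the required vote.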